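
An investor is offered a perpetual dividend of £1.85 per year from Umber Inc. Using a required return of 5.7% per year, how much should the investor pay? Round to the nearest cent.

£32.46

Level perpetuity: PV = C / r = £1.85 / 0.057 = £32.46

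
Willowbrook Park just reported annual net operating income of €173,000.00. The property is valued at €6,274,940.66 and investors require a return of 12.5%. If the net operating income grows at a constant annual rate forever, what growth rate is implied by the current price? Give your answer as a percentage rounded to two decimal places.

9.48%

P = D₀(1+g)/(r−g) ⇒ P(r−g) = D₀(1+g) ⇒ g(P+D₀) = P·r − D₀
g = (P·r − D₀)/(P + D₀) = (€6,274,940.66×0.125 − €173,000.00) / (€6,274,940.66 + €173,000.00) = 0.094816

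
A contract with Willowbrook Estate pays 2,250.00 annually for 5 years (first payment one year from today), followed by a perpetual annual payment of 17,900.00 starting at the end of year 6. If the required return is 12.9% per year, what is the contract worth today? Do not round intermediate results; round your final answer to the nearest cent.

PV of 5-year annuity: 2,250.00 × [1 − (1+0.129)^−5] / 0.129 = 7933.11771
Perpetuity value at year 5: 17,900.00 / 0.129 = 138759.68992
PV of perpetuity: 138759.68992 / (1+0.129)^5 = 75647.33122
Total PV = 7933.11771 + 75647.33122 = 83580.44893

83580.45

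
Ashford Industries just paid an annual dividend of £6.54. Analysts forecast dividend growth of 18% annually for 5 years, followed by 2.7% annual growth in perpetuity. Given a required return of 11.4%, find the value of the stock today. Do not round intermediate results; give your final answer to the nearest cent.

D_1 = 7.71720
D_2 = 9.10630
D_3 = 10.74543
D_4 = 12.67961
D_5 = 14.96194
Terminal value at year 5: TV = D_5×(1+g_2)/(r−g_2) = 15.36591/0.087 = 176.61963
P_0 = D_1/(1+r)^1 + D_2/(1+r)^2 + D_3/(1+r)^3 + D_4/(1+r)^4 + D_5/(1+r)^5 + TV/(1+r)^5
    = 6.92747 + 7.33789 + 7.77263 + 8.23313 + 8.72091 + 102.94684 = 141.93888

£141.94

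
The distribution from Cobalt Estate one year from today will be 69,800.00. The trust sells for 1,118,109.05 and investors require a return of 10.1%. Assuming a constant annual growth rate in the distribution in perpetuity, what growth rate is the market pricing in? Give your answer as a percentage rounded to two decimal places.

3.86%

P = D₁/(r−g) ⇒ g = r − D₁/P = 0.101 − 69,800.00/1,118,109.05 = 0.038573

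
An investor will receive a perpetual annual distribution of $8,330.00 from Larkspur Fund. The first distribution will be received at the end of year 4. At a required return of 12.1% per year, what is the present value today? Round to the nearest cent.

Value at end of year 3: C / r = $8,330.00 / 0.121 = $68,842.9752
Discount to today: PV = $68,842.9752 / (1 + 0.121)^3 = $68,842.9752 / 1.408695 = $48,870.05

$48870.05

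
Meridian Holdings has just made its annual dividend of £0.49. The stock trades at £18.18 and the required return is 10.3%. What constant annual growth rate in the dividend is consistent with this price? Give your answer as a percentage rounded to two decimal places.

7.41%

P = D₀(1+g)/(r−g) ⇒ P(r−g) = D₀(1+g) ⇒ g(P+D₀) = P·r − D₀
g = (P·r − D₀)/(P + D₀) = (£18.18×0.103 − £0.49) / (£18.18 + £0.49) = 0.074051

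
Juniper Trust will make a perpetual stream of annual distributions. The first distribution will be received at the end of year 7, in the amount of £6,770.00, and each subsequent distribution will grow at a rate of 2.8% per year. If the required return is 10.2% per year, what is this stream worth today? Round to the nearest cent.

£51081.94

Value at end of year 6: C₁ / (r − g) = £6,770.00 / (0.102 − 0.028) = £91,486.4865
Discount to today: PV = £91,486.4865 / (1 + 0.102)^6 = £91,486.4865 / 1.790975 = £51,081.94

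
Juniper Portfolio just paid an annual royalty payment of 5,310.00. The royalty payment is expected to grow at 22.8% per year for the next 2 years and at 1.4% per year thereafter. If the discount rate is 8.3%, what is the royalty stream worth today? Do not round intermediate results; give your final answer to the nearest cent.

113176.25

D_1 = 6520.68000
D_2 = 8007.39504
Terminal value at year 2: TV = D_2×(1+g_2)/(r−g_2) = 8119.49857/0.069 = 117673.89233
P_0 = D_1/(1+r)^1 + D_2/(1+r)^2 + TV/(1+r)^2
    = 6020.94183 + 6827.06977 + 100328.24276 = 113176.25437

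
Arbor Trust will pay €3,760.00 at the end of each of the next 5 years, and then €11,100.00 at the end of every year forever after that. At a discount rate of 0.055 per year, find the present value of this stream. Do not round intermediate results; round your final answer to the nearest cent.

PV of 5-year annuity: €3,760.00 × [1 − (1+0.055)^−5] / 0.055 = 16056.26963
Perpetuity value at year 5: €11,100.00 / 0.055 = 201818.18182
PV of perpetuity: 201818.18182 / (1+0.055)^5 = 154418.02414
Total PV = 16056.26963 + 154418.02414 = 170474.29377

€170474.29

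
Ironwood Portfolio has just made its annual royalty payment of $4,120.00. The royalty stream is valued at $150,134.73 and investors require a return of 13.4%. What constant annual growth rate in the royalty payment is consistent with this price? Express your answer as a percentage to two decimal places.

10.37%

P = D₀(1+g)/(r−g) ⇒ P(r−g) = D₀(1+g) ⇒ g(P+D₀) = P·r − D₀
g = (P·r − D₀)/(P + D₀) = ($150,134.73×0.134 − $4,120.00) / ($150,134.73 + $4,120.00) = 0.103712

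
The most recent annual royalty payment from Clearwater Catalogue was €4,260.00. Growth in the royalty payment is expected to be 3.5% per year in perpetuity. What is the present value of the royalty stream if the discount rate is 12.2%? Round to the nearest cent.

D₁ = D₀ × (1 + g) = €4,260.00 × 1.035 = €4,409.1000
Growing perpetuity: P = D₁ / (r − g) = €4,409.1000 / (0.122 − 0.035) = €50,679.31

€50679.31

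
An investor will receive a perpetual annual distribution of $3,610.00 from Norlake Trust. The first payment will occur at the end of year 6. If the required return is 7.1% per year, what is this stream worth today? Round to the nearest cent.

$36082.91

Value at end of year 5: C / r = $3,610.00 / 0.071 = $50,845.0704
Discount to today: PV = $50,845.0704 / (1 + 0.071)^5 = $50,845.0704 / 1.409118 = $36,082.91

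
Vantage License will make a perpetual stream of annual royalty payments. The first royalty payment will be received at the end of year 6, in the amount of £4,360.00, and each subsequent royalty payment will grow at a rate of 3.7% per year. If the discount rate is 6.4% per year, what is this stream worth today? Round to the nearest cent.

Value at end of year 5: C₁ / (r − g) = £4,360.00 / (0.064 − 0.037) = £161,481.4815
Discount to today: PV = £161,481.4815 / (1 + 0.064)^5 = £161,481.4815 / 1.363666 = £118,417.14

£118417.14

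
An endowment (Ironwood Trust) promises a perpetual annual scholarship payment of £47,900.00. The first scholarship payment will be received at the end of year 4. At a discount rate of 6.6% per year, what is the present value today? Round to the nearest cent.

Value at end of year 3: C / r = £47,900.00 / 0.066 = £725,757.5758
Discount to today: PV = £725,757.5758 / (1 + 0.066)^3 = £725,757.5758 / 1.211355 = £599,128.48

£599128.48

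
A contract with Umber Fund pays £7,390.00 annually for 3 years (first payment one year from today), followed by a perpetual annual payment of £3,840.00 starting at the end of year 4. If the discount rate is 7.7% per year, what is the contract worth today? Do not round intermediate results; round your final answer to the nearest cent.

£59068.57

PV of 3-year annuity: £7,390.00 × [1 − (1+0.077)^−3] / 0.077 = 19148.31230
Perpetuity value at year 3: £3,840.00 / 0.077 = 49870.12987
PV of perpetuity: 49870.12987 / (1+0.077)^3 = 39920.26259
Total PV = 19148.31230 + 39920.26259 = 59068.57489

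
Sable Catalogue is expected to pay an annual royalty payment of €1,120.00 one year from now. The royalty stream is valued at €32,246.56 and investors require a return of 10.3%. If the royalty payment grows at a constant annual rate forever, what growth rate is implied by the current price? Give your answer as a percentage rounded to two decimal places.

6.83%

P = D₁/(r−g) ⇒ g = r − D₁/P = 0.103 − €1,120.00/€32,246.56 = 0.068268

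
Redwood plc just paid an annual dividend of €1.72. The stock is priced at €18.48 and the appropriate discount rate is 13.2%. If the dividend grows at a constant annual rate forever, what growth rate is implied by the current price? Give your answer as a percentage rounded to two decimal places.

3.56%

P = D₀(1+g)/(r−g) ⇒ P(r−g) = D₀(1+g) ⇒ g(P+D₀) = P·r − D₀
g = (P·r − D₀)/(P + D₀) = (€18.48×0.132 − €1.72) / (€18.48 + €1.72) = 0.035612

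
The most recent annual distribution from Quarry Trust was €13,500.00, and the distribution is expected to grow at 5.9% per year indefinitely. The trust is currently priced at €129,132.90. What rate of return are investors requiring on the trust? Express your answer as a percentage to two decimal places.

D₁ = €13,500.00 × 1.059 = €14,296.5000
P = D₁/(r − g) ⇒ r = D₁/P + g = €14,296.5000/€129,132.90 + 0.059 = 0.110712 + 0.059 = 0.169712

16.97%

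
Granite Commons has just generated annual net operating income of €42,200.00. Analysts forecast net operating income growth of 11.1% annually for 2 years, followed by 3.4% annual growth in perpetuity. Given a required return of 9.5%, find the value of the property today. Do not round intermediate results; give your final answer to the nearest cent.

€822640.65

D_1 = 46884.20000
D_2 = 52088.34620
Terminal value at year 2: TV = D_2×(1+g_2)/(r−g_2) = 53859.34997/0.061 = 882940.16346
P_0 = D_1/(1+r)^1 + D_2/(1+r)^2 + TV/(1+r)^2
    = 42816.62100 + 43442.25200 + 736381.77974 = 822640.65274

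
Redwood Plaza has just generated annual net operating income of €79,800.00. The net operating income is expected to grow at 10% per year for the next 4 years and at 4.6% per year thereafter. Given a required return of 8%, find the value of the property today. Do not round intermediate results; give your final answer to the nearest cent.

€2976245.25

D_1 = 87780.00000
D_2 = 96558.00000
D_3 = 106213.80000
D_4 = 116835.18000
Terminal value at year 4: TV = D_4×(1+g_2)/(r−g_2) = 122209.59828/0.034 = 3594399.94941
P_0 = D_1/(1+r)^1 + D_2/(1+r)^2 + D_3/(1+r)^3 + D_4/(1+r)^4 + TV/(1+r)^4
    = 81277.77778 + 82782.92181 + 84315.93888 + 85877.34516 + 2641991.26571 = 2976245.24933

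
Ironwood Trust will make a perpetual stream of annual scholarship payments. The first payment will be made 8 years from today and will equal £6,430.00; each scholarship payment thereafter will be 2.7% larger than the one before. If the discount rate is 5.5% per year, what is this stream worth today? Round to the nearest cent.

£157864.95

Value at end of year 7: C₁ / (r − g) = £6,430.00 / (0.055 − 0.027) = £229,642.8571
Discount to today: PV = £229,642.8571 / (1 + 0.055)^7 = £229,642.8571 / 1.454679 = £157,864.95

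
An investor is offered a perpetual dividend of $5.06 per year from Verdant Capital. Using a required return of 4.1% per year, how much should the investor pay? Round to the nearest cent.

Level perpetuity: PV = C / r = $5.06 / 0.041 = $123.41

$123.41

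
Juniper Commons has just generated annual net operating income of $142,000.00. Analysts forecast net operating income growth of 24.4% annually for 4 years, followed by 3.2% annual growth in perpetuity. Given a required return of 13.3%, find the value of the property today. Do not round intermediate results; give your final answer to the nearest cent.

$2830097.09

D_1 = 176648.00000
D_2 = 219750.11200
D_3 = 273369.13933
D_4 = 340071.20932
Terminal value at year 4: TV = D_4×(1+g_2)/(r−g_2) = 350953.48802/0.101 = 3474787.01012
P_0 = D_1/(1+r)^1 + D_2/(1+r)^2 + D_3/(1+r)^3 + D_4/(1+r)^4 + TV/(1+r)^4
    = 155911.73875 + 171186.41042 + 187957.54153 + 206371.74022 + 2108669.66243 = 2830097.09334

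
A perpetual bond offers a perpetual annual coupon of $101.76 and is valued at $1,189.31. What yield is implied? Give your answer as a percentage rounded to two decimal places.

8.56%

P = C/r ⇒ r = C/P = $101.76/$1,189.31 = 0.085562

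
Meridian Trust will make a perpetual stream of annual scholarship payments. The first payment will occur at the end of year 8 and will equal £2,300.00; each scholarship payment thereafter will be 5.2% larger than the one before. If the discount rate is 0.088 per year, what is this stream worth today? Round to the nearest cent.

Value at end of year 7: C₁ / (r − g) = £2,300.00 / (0.088 − 0.052) = £63,888.8889
Discount to today: PV = £63,888.8889 / (1 + 0.088)^7 = £63,888.8889 / 1.804689 = £35,401.61

£35401.61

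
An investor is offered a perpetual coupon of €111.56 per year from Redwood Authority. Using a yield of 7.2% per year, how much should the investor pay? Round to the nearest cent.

Level perpetuity: PV = C / r = €111.56 / 0.072 = €1,549.44

€1549.44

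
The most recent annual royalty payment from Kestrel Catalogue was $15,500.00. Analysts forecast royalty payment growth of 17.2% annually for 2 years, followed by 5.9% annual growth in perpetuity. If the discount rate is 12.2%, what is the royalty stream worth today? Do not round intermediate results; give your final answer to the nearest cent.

D_1 = 18166.00000
D_2 = 21290.55200
Terminal value at year 2: TV = D_2×(1+g_2)/(r−g_2) = 22546.69457/0.063 = 357884.04076
P_0 = D_1/(1+r)^1 + D_2/(1+r)^2 + TV/(1+r)^2
    = 16190.73084 + 16912.24291 + 284286.74982 = 317389.72357

$317389.72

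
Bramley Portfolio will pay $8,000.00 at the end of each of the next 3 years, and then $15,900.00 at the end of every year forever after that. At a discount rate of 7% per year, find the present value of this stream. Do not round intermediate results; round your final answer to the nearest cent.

$206410.76

PV of 3-year annuity: $8,000.00 × [1 − (1+0.07)^−3] / 0.07 = 20994.52836
Perpetuity value at year 3: $15,900.00 / 0.07 = 227142.85714
PV of perpetuity: 227142.85714 / (1+0.07)^3 = 185416.23204
Total PV = 20994.52836 + 185416.23204 = 206410.76039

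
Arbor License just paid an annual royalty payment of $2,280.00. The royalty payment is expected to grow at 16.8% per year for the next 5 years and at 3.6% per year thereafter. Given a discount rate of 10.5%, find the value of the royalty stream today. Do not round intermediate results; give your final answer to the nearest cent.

D_1 = 2663.04000
D_2 = 3110.43072
D_3 = 3632.98308
D_4 = 4243.32424
D_5 = 4956.20271
Terminal value at year 5: TV = D_5×(1+g_2)/(r−g_2) = 5134.62601/0.069 = 74414.86968
P_0 = D_1/(1+r)^1 + D_2/(1+r)^2 + D_3/(1+r)^3 + D_4/(1+r)^4 + D_5/(1+r)^5 + TV/(1+r)^5
    = 2409.99095 + 2547.39315 + 2692.62914 + 2846.14555 + 3008.41448 + 45169.81746 = 58674.39073

$58674.39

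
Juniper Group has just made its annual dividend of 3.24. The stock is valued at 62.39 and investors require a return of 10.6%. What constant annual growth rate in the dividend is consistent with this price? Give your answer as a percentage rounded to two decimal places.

5.14%

P = D₀(1+g)/(r−g) ⇒ P(r−g) = D₀(1+g) ⇒ g(P+D₀) = P·r − D₀
g = (P·r − D₀)/(P + D₀) = (62.39×0.106 − 3.24) / (62.39 + 3.24) = 0.051399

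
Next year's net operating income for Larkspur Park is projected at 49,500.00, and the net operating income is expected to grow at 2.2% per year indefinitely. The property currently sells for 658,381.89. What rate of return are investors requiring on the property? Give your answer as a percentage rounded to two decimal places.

9.72%

P = D₁/(r − g) ⇒ r = D₁/P + g = 49,500.0000/658,381.89 + 0.022 = 0.075184 + 0.022 = 0.097184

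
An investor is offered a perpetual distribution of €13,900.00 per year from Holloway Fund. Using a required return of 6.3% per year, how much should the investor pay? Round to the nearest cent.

€220634.92

Level perpetuity: PV = C / r = €13,900.00 / 0.063 = €220,634.92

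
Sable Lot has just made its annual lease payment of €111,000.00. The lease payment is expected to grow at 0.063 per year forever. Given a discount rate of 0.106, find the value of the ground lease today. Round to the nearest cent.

D₁ = D₀ × (1 + g) = €111,000.00 × 1.063 = €117,993.0000
Growing perpetuity: P = D₁ / (r − g) = €117,993.0000 / (0.106 − 0.063) = €2,744,023.26

€2744023.26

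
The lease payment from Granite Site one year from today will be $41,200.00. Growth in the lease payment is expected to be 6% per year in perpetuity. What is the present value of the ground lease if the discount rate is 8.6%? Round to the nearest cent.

Growing perpetuity: P = D₁ / (r − g) = $41,200.0000 / (0.086 − 0.06) = $1,584,615.38

$1584615.38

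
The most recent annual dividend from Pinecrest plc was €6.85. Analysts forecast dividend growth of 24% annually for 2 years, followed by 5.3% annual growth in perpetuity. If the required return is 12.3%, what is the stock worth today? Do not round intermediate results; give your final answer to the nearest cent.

€141.55

D_1 = 8.49400
D_2 = 10.53256
Terminal value at year 2: TV = D_2×(1+g_2)/(r−g_2) = 11.09079/0.07 = 158.43980
P_0 = D_1/(1+r)^1 + D_2/(1+r)^2 + TV/(1+r)^2
    = 7.56367 + 8.35169 + 125.63330 = 141.54866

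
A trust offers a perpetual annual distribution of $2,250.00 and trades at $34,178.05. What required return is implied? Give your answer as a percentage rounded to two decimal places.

6.58%

P = C/r ⇒ r = C/P = $2,250.00/$34,178.05 = 0.065832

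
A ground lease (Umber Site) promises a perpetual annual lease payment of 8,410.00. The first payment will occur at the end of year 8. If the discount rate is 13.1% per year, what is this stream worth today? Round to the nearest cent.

Value at end of year 7: C / r = 8,410.00 / 0.131 = 64,198.4733
Discount to today: PV = 64,198.4733 / (1 + 0.131)^7 = 64,198.4733 / 2.367218 = 27,119.80

27119.80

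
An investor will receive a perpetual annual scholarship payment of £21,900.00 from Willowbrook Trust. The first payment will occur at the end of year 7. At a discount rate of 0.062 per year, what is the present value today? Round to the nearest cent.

Value at end of year 6: C / r = £21,900.00 / 0.062 = £353,225.8065
Discount to today: PV = £353,225.8065 / (1 + 0.062)^6 = £353,225.8065 / 1.434654 = £246,209.79

£246209.79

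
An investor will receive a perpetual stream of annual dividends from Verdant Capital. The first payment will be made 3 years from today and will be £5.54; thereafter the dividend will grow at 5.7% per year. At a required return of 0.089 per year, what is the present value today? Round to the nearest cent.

£145.98

Value at end of year 2: C₁ / (r − g) = £5.54 / (0.089 − 0.057) = £173.1250
Discount to today: PV = £173.1250 / (1 + 0.089)^2 = £173.1250 / 1.185921 = £145.98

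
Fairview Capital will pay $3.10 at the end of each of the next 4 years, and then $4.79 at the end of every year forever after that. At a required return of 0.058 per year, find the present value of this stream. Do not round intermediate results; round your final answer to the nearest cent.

PV of 4-year annuity: $3.10 × [1 − (1+0.058)^−4] / 0.058 = 10.79121
Perpetuity value at year 4: $4.79 / 0.058 = 82.58621
PV of perpetuity: 82.58621 / (1+0.058)^4 = 65.91205
Total PV = 10.79121 + 65.91205 = 76.70326

$76.70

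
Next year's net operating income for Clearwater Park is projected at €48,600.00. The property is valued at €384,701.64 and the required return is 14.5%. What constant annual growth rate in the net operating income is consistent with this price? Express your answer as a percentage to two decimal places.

1.87%

P = D₁/(r−g) ⇒ g = r − D₁/P = 0.145 − €48,600.00/€384,701.64 = 0.018668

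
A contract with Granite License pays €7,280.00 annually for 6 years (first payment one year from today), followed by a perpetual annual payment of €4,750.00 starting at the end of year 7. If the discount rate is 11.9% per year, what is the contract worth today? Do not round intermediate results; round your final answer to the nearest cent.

PV of 6-year annuity: €7,280.00 × [1 − (1+0.119)^−6] / 0.119 = 30016.00782
Perpetuity value at year 6: €4,750.00 / 0.119 = 39915.96639
PV of perpetuity: 39915.96639 / (1+0.119)^6 = 20331.34590
Total PV = 30016.00782 + 20331.34590 = 50347.35372

€50347.35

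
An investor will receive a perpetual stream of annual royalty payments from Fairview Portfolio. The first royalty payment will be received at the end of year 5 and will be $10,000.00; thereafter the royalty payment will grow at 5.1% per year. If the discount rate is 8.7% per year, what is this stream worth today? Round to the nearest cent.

Value at end of year 4: C₁ / (r − g) = $10,000.00 / (0.087 − 0.051) = $277,777.7778
Discount to today: PV = $277,777.7778 / (1 + 0.087)^4 = $277,777.7778 / 1.396105 = $198,966.21

$198966.21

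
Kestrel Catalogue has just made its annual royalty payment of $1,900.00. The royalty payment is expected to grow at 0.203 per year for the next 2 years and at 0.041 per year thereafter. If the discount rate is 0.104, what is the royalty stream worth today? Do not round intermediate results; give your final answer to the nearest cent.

$41604.79

D_1 = 2285.70000
D_2 = 2749.69710
Terminal value at year 2: TV = D_2×(1+g_2)/(r−g_2) = 2862.43468/0.063 = 45435.47113
P_0 = D_1/(1+r)^1 + D_2/(1+r)^2 + TV/(1+r)^2
    = 2070.38043 + 2256.03955 + 37278.36780 = 41604.78778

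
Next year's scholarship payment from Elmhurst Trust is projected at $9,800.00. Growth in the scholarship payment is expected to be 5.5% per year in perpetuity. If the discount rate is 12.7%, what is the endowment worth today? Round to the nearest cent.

$136111.11

Growing perpetuity: P = D₁ / (r − g) = $9,800.0000 / (0.127 − 0.055) = $136,111.11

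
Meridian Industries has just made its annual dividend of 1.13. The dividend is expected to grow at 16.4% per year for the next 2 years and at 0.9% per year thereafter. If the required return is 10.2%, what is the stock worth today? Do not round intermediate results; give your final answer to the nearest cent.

16.13

D_1 = 1.31532
D_2 = 1.53103
Terminal value at year 2: TV = D_2×(1+g_2)/(r−g_2) = 1.54481/0.093 = 16.61088
P_0 = D_1/(1+r)^1 + D_2/(1+r)^2 + TV/(1+r)^2
    = 1.19358 + 1.26073 + 13.67822 = 16.13252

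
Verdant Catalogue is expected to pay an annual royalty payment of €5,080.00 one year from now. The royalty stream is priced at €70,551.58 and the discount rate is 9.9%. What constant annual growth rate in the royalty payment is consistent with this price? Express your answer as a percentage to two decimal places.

P = D₁/(r−g) ⇒ g = r − D₁/P = 0.099 − €5,080.00/€70,551.58 = 0.026996

2.70%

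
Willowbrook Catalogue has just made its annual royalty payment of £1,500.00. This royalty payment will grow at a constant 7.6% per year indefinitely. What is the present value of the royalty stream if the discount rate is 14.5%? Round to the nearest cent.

£23391.30

D₁ = D₀ × (1 + g) = £1,500.00 × 1.076 = £1,614.0000
Growing perpetuity: P = D₁ / (r − g) = £1,614.0000 / (0.145 − 0.076) = £23,391.30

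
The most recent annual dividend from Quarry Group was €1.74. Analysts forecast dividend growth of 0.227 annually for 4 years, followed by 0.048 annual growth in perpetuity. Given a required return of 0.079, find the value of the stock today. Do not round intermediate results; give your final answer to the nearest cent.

D_1 = 2.13498
D_2 = 2.61962
D_3 = 3.21427
D_4 = 3.94391
Terminal value at year 4: TV = D_4×(1+g_2)/(r−g_2) = 4.13322/0.031 = 133.32976
P_0 = D_1/(1+r)^1 + D_2/(1+r)^2 + D_3/(1+r)^3 + D_4/(1+r)^4 + TV/(1+r)^4
    = 1.97867 + 2.25007 + 2.55870 + 2.90966 + 98.36516 = 108.06225

€108.06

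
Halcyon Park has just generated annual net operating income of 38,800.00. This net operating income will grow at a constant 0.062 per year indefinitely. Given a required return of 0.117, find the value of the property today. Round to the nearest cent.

D₁ = D₀ × (1 + g) = 38,800.00 × 1.062 = 41,205.6000
Growing perpetuity: P = D₁ / (r − g) = 41,205.6000 / (0.117 − 0.062) = 749,192.73

749192.73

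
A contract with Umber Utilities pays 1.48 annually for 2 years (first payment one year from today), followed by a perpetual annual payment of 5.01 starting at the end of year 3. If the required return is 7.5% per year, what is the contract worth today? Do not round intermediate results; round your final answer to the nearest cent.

60.46

PV of 2-year annuity: 1.48 × [1 − (1+0.075)^−2] / 0.075 = 2.65744
Perpetuity value at year 2: 5.01 / 0.075 = 66.80000
PV of perpetuity: 66.80000 / (1+0.075)^2 = 57.80422
Total PV = 2.65744 + 57.80422 = 60.46165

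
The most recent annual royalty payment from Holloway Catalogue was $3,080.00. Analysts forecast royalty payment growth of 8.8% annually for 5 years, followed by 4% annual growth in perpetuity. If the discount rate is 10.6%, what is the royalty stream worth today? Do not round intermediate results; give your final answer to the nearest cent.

D_1 = 3351.04000
D_2 = 3645.93152
D_3 = 3966.77349
D_4 = 4315.84956
D_5 = 4695.64432
Terminal value at year 5: TV = D_5×(1+g_2)/(r−g_2) = 4883.47010/0.066 = 73991.97114
P_0 = D_1/(1+r)^1 + D_2/(1+r)^2 + D_3/(1+r)^3 + D_4/(1+r)^4 + D_5/(1+r)^5 + TV/(1+r)^5
    = 3029.87342 + 2980.56264 + 2932.05439 + 2884.33560 + 2837.39343 + 44710.44189 = 59374.66136

$59374.66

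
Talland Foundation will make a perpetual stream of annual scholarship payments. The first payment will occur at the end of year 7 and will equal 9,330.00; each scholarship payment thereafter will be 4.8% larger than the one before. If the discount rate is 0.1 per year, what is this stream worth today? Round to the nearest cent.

101279.65

Value at end of year 6: C₁ / (r − g) = 9,330.00 / (0.1 − 0.048) = 179,423.0769
Discount to today: PV = 179,423.0769 / (1 + 0.1)^6 = 179,423.0769 / 1.771561 = 101,279.65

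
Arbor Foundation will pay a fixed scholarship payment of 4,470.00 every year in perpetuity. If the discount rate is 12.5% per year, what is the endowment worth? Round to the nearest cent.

Level perpetuity: PV = C / r = 4,470.00 / 0.125 = 35,760.00

35760.00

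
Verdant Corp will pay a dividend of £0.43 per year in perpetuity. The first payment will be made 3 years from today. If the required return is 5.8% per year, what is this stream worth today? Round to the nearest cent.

Value at end of year 2: C / r = £0.43 / 0.058 = £7.4138
Discount to today: PV = £7.4138 / (1 + 0.058)^2 = £7.4138 / 1.119364 = £6.62

£6.62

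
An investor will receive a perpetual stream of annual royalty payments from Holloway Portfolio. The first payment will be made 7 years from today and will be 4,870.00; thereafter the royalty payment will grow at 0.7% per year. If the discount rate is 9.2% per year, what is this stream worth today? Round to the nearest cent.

33788.91

Value at end of year 6: C₁ / (r − g) = 4,870.00 / (0.092 − 0.007) = 57,294.1176
Discount to today: PV = 57,294.1176 / (1 + 0.092)^6 = 57,294.1176 / 1.695649 = 33,788.91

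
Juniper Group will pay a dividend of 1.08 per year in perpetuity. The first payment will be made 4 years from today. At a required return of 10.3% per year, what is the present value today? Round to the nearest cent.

7.81

Value at end of year 3: C / r = 1.08 / 0.103 = 10.4854
Discount to today: PV = 10.4854 / (1 + 0.103)^3 = 10.4854 / 1.341920 = 7.81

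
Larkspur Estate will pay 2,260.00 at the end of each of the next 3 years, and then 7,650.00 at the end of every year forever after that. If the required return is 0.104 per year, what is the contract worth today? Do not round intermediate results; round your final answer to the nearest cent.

PV of 3-year annuity: 2,260.00 × [1 − (1+0.104)^−3] / 0.104 = 5580.94204
Perpetuity value at year 3: 7,650.00 / 0.104 = 73557.69231
PV of perpetuity: 73557.69231 / (1+0.104)^3 = 54666.45046
Total PV = 5580.94204 + 54666.45046 = 60247.39249

60247.39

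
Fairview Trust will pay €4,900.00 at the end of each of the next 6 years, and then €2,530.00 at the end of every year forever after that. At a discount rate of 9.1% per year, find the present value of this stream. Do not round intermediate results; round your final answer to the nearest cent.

€38402.20

PV of 6-year annuity: €4,900.00 × [1 − (1+0.091)^−6] / 0.091 = 21915.61966
Perpetuity value at year 6: €2,530.00 / 0.091 = 27802.19780
PV of perpetuity: 27802.19780 / (1+0.091)^6 = 16486.58194
Total PV = 21915.61966 + 16486.58194 = 38402.20160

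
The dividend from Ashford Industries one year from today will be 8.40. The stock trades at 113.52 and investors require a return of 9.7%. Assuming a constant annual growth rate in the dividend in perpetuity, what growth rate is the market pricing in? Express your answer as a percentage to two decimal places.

P = D₁/(r−g) ⇒ g = r − D₁/P = 0.097 − 8.40/113.52 = 0.023004

2.30%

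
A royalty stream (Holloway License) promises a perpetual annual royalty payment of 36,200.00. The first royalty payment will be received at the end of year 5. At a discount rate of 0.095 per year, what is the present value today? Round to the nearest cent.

265050.41

Value at end of year 4: C / r = 36,200.00 / 0.095 = 381,052.6316
Discount to today: PV = 381,052.6316 / (1 + 0.095)^4 = 381,052.6316 / 1.437661 = 265,050.41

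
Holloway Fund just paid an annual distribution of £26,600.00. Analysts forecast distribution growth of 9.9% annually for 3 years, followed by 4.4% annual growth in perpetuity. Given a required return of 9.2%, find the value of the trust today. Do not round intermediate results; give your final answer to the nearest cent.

£670574.89

D_1 = 29233.40000
D_2 = 32127.50660
D_3 = 35308.12975
Terminal value at year 3: TV = D_3×(1+g_2)/(r−g_2) = 36861.68746/0.048 = 767951.82214
P_0 = D_1/(1+r)^1 + D_2/(1+r)^2 + D_3/(1+r)^3 + TV/(1+r)^3
    = 26770.51282 + 26942.11867 + 27114.82456 + 589747.43420 = 670574.89025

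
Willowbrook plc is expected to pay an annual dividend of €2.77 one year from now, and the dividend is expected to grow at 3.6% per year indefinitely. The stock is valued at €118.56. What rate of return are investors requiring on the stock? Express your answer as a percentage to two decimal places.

5.94%

P = D₁/(r − g) ⇒ r = D₁/P + g = €2.7700/€118.56 + 0.036 = 0.023364 + 0.036 = 0.059364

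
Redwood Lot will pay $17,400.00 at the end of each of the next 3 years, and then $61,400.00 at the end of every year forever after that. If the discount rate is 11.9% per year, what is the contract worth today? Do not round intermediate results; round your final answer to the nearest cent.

PV of 3-year annuity: $17,400.00 × [1 − (1+0.119)^−3] / 0.119 = 41863.78417
Perpetuity value at year 3: $61,400.00 / 0.119 = 515966.38655
PV of perpetuity: 515966.38655 / (1+0.119)^3 = 368240.15964
Total PV = 41863.78417 + 368240.15964 = 410103.94382

$410103.94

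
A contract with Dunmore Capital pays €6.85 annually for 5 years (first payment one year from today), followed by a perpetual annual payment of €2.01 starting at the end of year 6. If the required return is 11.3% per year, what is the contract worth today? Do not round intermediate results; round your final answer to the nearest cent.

€35.54

PV of 5-year annuity: €6.85 × [1 − (1+0.113)^−5] / 0.113 = 25.12699
Perpetuity value at year 5: €2.01 / 0.113 = 17.78761
PV of perpetuity: 17.78761 / (1+0.113)^5 = 10.41458
Total PV = 25.12699 + 10.41458 = 35.54157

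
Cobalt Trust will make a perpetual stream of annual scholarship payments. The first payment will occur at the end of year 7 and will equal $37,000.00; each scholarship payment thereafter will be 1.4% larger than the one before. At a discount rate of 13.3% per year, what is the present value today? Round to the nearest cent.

$146985.77

Value at end of year 6: C₁ / (r − g) = $37,000.00 / (0.133 − 0.014) = $310,924.3697
Discount to today: PV = $310,924.3697 / (1 + 0.133)^6 = $310,924.3697 / 2.115336 = $146,985.77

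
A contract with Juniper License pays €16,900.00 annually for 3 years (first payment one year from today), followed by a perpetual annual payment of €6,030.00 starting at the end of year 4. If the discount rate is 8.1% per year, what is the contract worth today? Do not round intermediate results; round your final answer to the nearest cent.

€102407.02

PV of 3-year annuity: €16,900.00 × [1 − (1+0.081)^−3] / 0.081 = 43474.47204
Perpetuity value at year 3: €6,030.00 / 0.081 = 74444.44444
PV of perpetuity: 74444.44444 / (1+0.081)^3 = 58932.54702
Total PV = 43474.47204 + 58932.54702 = 102407.01907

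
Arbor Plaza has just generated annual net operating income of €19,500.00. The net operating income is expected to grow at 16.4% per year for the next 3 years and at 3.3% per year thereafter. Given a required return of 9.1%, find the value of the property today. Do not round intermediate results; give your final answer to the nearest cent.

D_1 = 22698.00000
D_2 = 26420.47200
D_3 = 30753.42941
Terminal value at year 3: TV = D_3×(1+g_2)/(r−g_2) = 31768.29258/0.058 = 547729.18239
P_0 = D_1/(1+r)^1 + D_2/(1+r)^2 + D_3/(1+r)^3 + TV/(1+r)^3
    = 20804.76627 + 22196.83587 + 23682.05037 + 421785.48336 = 488469.13587

€488469.14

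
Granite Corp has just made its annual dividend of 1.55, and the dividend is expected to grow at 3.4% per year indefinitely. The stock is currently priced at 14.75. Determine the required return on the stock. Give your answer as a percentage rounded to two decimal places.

D₁ = 1.55 × 1.034 = 1.6027
P = D₁/(r − g) ⇒ r = D₁/P + g = 1.6027/14.75 + 0.034 = 0.108658 + 0.034 = 0.142658

14.27%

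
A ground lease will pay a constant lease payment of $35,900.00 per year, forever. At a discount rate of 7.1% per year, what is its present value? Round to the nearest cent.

$505633.80

Level perpetuity: PV = C / r = $35,900.00 / 0.071 = $505,633.80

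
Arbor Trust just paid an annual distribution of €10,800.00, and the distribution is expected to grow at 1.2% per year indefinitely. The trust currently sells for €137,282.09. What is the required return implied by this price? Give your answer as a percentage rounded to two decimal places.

9.16%

D₁ = €10,800.00 × 1.012 = €10,929.6000
P = D₁/(r − g) ⇒ r = D₁/P + g = €10,929.6000/€137,282.09 + 0.012 = 0.079614 + 0.012 = 0.091614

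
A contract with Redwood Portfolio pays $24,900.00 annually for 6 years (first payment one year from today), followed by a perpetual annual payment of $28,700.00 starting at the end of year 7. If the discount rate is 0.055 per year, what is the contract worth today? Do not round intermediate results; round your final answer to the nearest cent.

PV of 6-year annuity: $24,900.00 × [1 − (1+0.055)^−6] / 0.055 = 124388.70469
Perpetuity value at year 6: $28,700.00 / 0.055 = 521818.18182
PV of perpetuity: 521818.18182 / (1+0.055)^6 = 378446.46196
Total PV = 124388.70469 + 378446.46196 = 502835.16665

$502835.17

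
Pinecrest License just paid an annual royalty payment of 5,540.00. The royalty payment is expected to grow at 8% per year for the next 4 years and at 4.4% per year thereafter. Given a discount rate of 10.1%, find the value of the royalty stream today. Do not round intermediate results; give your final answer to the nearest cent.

115069.91

D_1 = 5983.20000
D_2 = 6461.85600
D_3 = 6978.80448
D_4 = 7537.10884
Terminal value at year 4: TV = D_4×(1+g_2)/(r−g_2) = 7868.74163/0.057 = 138048.09872
P_0 = D_1/(1+r)^1 + D_2/(1+r)^2 + D_3/(1+r)^3 + D_4/(1+r)^4 + TV/(1+r)^4
    = 5434.33243 + 5330.68031 + 5229.00521 + 5129.26941 + 93946.61871 = 115069.90607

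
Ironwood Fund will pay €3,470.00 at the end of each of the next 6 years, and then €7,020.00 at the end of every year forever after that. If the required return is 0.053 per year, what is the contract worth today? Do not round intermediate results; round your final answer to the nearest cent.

€114605.71

PV of 6-year annuity: €3,470.00 × [1 − (1+0.053)^−6] / 0.053 = 17444.92827
Perpetuity value at year 6: €7,020.00 / 0.053 = 132452.83019
PV of perpetuity: 132452.83019 / (1+0.053)^6 = 97160.78510
Total PV = 17444.92827 + 97160.78510 = 114605.71337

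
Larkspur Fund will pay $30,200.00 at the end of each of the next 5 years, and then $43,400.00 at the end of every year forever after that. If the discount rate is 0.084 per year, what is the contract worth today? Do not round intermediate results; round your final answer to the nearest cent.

$464513.88

PV of 5-year annuity: $30,200.00 × [1 − (1+0.084)^−5] / 0.084 = 119319.25054
Perpetuity value at year 5: $43,400.00 / 0.084 = 516666.66667
PV of perpetuity: 516666.66667 / (1+0.084)^5 = 345194.63113
Total PV = 119319.25054 + 345194.63113 = 464513.88166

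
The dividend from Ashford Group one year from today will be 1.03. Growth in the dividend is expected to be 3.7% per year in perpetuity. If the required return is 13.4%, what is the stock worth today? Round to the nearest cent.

10.62

Growing perpetuity: P = D₁ / (r − g) = 1.0300 / (0.134 − 0.037) = 10.62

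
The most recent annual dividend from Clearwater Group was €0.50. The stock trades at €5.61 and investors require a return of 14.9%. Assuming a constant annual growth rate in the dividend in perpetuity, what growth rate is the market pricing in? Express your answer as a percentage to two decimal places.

5.50%

P = D₀(1+g)/(r−g) ⇒ P(r−g) = D₀(1+g) ⇒ g(P+D₀) = P·r − D₀
g = (P·r − D₀)/(P + D₀) = (€5.61×0.149 − €0.50) / (€5.61 + €0.50) = 0.054974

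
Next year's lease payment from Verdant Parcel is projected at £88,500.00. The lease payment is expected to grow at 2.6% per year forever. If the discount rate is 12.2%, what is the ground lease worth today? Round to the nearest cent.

£921875.00

Growing perpetuity: P = D₁ / (r − g) = £88,500.0000 / (0.122 − 0.026) = £921,875.00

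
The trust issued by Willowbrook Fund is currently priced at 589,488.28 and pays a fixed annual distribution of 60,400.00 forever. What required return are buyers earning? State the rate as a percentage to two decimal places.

P = C/r ⇒ r = C/P = 60,400.00/589,488.28 = 0.102462

10.25%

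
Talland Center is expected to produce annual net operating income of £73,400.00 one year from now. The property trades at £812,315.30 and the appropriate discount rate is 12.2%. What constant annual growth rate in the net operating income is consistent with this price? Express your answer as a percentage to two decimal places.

3.16%

P = D₁/(r−g) ⇒ g = r − D₁/P = 0.122 − £73,400.00/£812,315.30 = 0.031641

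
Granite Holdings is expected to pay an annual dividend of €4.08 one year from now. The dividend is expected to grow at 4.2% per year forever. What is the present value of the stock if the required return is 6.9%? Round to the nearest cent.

€151.11

Growing perpetuity: P = D₁ / (r − g) = €4.0800 / (0.069 − 0.042) = €151.11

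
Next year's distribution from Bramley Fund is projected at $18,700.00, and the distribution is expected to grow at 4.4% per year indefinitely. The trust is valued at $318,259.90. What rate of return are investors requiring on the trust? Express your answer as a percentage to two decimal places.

P = D₁/(r − g) ⇒ r = D₁/P + g = $18,700.0000/$318,259.90 + 0.044 = 0.058757 + 0.044 = 0.102757

10.28%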